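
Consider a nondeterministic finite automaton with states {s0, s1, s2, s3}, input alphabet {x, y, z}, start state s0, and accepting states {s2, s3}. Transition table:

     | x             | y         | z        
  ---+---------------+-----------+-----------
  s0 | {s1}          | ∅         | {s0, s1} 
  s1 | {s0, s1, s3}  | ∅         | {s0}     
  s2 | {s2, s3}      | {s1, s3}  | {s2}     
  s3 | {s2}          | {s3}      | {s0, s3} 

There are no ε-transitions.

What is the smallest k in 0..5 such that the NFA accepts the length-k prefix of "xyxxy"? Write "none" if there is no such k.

none

Start in {s0}.
Read 'x': {s0} → {s1}.
Read 'y': {s1} → ∅.
The set is empty and remains empty for the remaining 3 symbols.
No reachable set along the way intersects F.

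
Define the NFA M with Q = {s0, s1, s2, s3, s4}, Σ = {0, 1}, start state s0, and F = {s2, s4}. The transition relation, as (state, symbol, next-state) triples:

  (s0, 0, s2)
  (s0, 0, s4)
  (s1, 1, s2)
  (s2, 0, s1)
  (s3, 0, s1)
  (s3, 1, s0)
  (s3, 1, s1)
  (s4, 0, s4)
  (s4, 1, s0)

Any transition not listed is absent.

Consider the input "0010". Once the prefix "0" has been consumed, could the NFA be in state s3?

Start in {s0}.
Read '0': {s0} → {s2, s4}.
State s3 is not in {s2, s4}.

No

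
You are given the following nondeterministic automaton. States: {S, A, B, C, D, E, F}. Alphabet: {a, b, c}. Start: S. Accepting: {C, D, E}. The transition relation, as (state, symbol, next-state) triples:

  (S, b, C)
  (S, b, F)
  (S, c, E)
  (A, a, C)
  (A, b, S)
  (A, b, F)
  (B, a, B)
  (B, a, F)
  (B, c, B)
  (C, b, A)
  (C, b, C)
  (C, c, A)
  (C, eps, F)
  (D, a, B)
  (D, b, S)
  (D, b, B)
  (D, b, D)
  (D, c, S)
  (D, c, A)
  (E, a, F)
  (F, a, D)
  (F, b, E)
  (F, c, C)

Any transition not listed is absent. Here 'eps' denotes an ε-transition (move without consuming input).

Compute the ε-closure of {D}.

{D}

Begin with {D}.
No ε-moves leave this set, so the closure equals the set itself.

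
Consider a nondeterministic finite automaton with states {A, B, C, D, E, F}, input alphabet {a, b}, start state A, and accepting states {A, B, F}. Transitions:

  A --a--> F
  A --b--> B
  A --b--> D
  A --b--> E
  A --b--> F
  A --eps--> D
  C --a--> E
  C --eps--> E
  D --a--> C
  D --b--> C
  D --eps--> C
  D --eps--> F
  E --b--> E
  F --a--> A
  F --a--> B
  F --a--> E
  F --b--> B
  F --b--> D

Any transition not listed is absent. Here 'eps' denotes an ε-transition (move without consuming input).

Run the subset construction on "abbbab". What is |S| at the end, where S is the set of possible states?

5

Start: ε-closure({A}) = {A, C, D, E, F}.
Read 'a': A→{F}, C→{E}, D→{C}, E→∅, F→{A, B, E}; union {A, B, C, E, F}; ε-closure = {A, B, C, D, E, F}.
Read 'b': A→{B, D, E, F}, B→∅, C→∅, D→{C}, E→{E}, F→{B, D}; now {B, C, D, E, F}.
Read 'b': B→∅, C→∅, D→{C}, E→{E}, F→{B, D}; union {B, C, D, E}; ε-closure = {B, C, D, E, F}.
Read 'b': B→∅, C→∅, D→{C}, E→{E}, F→{B, D}; union {B, C, D, E}; ε-closure = {B, C, D, E, F}.
Read 'a': B→∅, C→{E}, D→{C}, E→∅, F→{A, B, E}; union {A, B, C, E}; ε-closure = {A, B, C, D, E, F}.
Read 'b': A→{B, D, E, F}, B→∅, C→∅, D→{C}, E→{E}, F→{B, D}; now {B, C, D, E, F}.
That set has 5 states.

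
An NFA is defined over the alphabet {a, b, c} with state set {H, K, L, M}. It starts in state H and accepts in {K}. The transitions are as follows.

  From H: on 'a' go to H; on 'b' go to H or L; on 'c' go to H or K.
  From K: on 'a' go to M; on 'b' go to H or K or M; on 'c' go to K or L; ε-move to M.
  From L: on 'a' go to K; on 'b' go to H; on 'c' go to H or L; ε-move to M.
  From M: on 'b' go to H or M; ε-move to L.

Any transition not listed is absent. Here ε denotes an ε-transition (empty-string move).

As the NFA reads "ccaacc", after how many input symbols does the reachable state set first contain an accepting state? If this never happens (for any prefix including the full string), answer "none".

Start in {H}.
Read 'c': {H} → {H, K, L, M}.
None of the earlier sets intersect F, but {H, K, L, M} does.

1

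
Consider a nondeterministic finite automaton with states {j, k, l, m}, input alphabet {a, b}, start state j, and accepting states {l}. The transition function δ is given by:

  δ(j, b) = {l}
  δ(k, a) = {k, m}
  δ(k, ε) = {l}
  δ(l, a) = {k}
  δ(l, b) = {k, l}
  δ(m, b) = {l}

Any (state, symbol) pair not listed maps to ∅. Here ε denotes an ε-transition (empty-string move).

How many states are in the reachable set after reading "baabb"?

Start in {j}.
Read 'b': j→{l}; now {l}.
Read 'a': l→{k}; union {k}; ε-closure = {k, l}.
Read 'a': k→{k, m}, l→{k}; union {k, m}; ε-closure = {k, l, m}.
Read 'b': k→∅, l→{k, l}, m→{l}; now {k, l}.
Read 'b': k→∅, l→{k, l}; now {k, l}.
That set has 2 states.

2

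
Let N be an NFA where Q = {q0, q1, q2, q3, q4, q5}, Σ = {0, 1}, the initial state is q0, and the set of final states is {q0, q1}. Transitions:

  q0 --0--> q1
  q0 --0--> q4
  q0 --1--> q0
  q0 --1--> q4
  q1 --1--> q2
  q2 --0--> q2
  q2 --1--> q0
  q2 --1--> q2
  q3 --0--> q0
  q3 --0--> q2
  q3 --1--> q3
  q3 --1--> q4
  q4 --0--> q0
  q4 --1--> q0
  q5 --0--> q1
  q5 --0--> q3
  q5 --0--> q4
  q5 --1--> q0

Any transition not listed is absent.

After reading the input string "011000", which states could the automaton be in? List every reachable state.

Start in {q0}.
Read '0': q0→{q1, q4}; now {q1, q4}.
Read '1': q1→{q2}, q4→{q0}; now {q0, q2}.
Read '1': q0→{q0, q4}, q2→{q0, q2}; now {q0, q2, q4}.
Read '0': q0→{q1, q4}, q2→{q2}, q4→{q0}; now {q0, q1, q2, q4}.
Read '0': q0→{q1, q4}, q1→∅, q2→{q2}, q4→{q0}; now {q0, q1, q2, q4}.
Read '0': q0→{q1, q4}, q1→∅, q2→{q2}, q4→{q0}; now {q0, q1, q2, q4}.

{q0, q1, q2, q4}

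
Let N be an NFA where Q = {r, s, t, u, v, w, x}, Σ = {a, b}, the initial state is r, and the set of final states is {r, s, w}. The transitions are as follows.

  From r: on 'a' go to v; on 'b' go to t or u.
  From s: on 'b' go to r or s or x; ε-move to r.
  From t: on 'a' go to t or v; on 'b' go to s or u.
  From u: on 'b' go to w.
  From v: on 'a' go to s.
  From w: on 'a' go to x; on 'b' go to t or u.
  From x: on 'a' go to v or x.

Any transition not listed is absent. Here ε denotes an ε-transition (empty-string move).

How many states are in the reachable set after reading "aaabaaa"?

Start in {r}.
Read 'a': {r} → {v}.
Read 'a': {v} → {r, s}.
Read 'a': {r, s} → {v}.
Read 'b': {v} → ∅.
The set is empty and remains empty for the remaining 3 symbols.
That set has 0 states.

0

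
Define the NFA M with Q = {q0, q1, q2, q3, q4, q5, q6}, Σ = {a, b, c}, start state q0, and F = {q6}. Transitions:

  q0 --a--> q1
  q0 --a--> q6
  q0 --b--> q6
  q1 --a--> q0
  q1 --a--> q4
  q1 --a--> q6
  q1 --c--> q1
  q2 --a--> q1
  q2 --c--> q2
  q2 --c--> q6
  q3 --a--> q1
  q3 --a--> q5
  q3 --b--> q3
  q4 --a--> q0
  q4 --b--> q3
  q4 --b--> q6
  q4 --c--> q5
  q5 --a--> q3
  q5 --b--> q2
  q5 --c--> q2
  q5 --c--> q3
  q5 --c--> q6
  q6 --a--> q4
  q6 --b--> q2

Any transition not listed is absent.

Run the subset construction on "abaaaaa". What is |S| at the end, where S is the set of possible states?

4

Start in {q0}.
Read 'a': q0→{q1, q6}; now {q1, q6}.
Read 'b': q1→∅, q6→{q2}; now {q2}.
Read 'a': q2→{q1}; now {q1}.
Read 'a': q1→{q0, q4, q6}; now {q0, q4, q6}.
Read 'a': q0→{q1, q6}, q4→{q0}, q6→{q4}; now {q0, q1, q4, q6}.
Read 'a': q0→{q1, q6}, q1→{q0, q4, q6}, q4→{q0}, q6→{q4}; now {q0, q1, q4, q6}.
Read 'a': q0→{q1, q6}, q1→{q0, q4, q6}, q4→{q0}, q6→{q4}; now {q0, q1, q4, q6}.
That set has 4 states.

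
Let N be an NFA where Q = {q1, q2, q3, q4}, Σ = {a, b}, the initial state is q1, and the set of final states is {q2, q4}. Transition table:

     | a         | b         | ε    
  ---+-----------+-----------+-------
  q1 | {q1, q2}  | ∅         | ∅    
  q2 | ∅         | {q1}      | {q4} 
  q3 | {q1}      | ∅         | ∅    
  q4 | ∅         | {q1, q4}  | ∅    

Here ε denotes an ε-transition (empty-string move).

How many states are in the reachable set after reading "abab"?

Start in {q1}.
Read 'a': q1→{q1, q2}; union {q1, q2}; ε-closure = {q1, q2, q4}.
Read 'b': q1→∅, q2→{q1}, q4→{q1, q4}; now {q1, q4}.
Read 'a': q1→{q1, q2}, q4→∅; union {q1, q2}; ε-closure = {q1, q2, q4}.
Read 'b': q1→∅, q2→{q1}, q4→{q1, q4}; now {q1, q4}.
That set has 2 states.

2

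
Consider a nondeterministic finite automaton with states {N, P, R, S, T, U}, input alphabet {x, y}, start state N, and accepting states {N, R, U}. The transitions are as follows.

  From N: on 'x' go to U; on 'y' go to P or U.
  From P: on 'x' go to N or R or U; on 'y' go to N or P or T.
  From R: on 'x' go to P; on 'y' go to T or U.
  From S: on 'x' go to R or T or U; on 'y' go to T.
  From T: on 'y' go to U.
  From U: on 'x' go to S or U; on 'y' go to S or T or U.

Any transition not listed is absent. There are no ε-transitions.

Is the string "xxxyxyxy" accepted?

Yes

Start in {N}.
Read 'x': {N} → {U}.
Read 'x': {U} → {S, U}.
Read 'x': {S, U} → {R, S, T, U}.
Read 'y': {R, S, T, U} → {S, T, U}.
Read 'x': {S, T, U} → {R, S, T, U}.
Read 'y': {R, S, T, U} → {S, T, U}.
Read 'x': {S, T, U} → {R, S, T, U}.
Read 'y': {R, S, T, U} → {S, T, U}.
The final set {S, T, U} contains the accepting state U.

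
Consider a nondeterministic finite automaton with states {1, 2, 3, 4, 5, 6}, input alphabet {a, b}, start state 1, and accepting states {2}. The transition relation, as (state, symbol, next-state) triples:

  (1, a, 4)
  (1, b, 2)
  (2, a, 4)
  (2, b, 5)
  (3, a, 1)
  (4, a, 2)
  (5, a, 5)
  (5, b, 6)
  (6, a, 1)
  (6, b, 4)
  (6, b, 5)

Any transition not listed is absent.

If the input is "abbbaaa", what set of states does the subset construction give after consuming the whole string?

Start in {1}.
Read 'a': 1→{4}; now {4}.
Read 'b': 4→∅; now ∅.
The set is empty and remains empty for the remaining 5 symbols.

∅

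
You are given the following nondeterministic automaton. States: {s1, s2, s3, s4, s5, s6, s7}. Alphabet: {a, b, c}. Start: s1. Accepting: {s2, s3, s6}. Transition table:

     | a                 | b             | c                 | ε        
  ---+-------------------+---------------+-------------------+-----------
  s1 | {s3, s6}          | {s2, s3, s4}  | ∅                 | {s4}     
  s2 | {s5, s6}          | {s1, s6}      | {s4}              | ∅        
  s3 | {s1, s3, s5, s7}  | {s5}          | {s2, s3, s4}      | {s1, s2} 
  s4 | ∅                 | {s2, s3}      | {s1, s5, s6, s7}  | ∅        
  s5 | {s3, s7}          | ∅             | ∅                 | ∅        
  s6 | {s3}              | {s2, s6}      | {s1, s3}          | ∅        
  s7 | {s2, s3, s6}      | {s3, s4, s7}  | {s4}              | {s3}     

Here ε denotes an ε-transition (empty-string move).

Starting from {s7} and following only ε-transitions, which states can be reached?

Begin with {s7}.
ε-move s7 → s3; add s3.
ε-move s3 → s1; add s1.
ε-move s3 → s2; add s2.
ε-move s1 → s4; add s4.

{s1, s2, s3, s4, s7}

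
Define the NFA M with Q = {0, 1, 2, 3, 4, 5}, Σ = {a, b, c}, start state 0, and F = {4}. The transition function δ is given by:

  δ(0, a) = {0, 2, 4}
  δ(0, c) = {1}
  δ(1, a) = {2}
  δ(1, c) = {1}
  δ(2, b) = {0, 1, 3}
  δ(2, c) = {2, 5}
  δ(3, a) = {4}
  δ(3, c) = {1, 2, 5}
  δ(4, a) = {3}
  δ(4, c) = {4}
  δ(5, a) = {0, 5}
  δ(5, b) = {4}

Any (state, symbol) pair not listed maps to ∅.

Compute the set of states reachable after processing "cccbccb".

∅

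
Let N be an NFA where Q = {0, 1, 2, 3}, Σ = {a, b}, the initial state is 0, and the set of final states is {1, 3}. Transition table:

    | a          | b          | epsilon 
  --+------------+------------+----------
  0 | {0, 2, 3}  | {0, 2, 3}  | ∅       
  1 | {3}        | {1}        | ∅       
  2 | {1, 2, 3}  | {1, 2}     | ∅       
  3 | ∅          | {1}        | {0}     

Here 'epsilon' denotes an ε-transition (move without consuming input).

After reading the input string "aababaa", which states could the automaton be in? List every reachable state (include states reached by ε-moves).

Start in {0}.
Read 'a': {0} → {0, 2, 3}.
Read 'a': {0, 2, 3} → {0, 1, 2, 3}.
Read 'b': {0, 1, 2, 3} → {0, 1, 2, 3}.
Read 'a': {0, 1, 2, 3} → {0, 1, 2, 3}.
Read 'b': {0, 1, 2, 3} → {0, 1, 2, 3}.
Read 'a': {0, 1, 2, 3} → {0, 1, 2, 3}.
Read 'a': {0, 1, 2, 3} → {0, 1, 2, 3}.

{0, 1, 2, 3}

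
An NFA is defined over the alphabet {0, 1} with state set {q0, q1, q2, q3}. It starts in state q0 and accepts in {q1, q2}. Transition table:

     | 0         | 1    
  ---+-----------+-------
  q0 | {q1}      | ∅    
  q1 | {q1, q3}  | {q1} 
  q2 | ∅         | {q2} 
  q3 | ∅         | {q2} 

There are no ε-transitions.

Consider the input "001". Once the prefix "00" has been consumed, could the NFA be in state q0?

Start in {q0}.
Read '0': q0→{q1}; now {q1}.
Read '0': q1→{q1, q3}; now {q1, q3}.
State q0 is not in {q1, q3}.

No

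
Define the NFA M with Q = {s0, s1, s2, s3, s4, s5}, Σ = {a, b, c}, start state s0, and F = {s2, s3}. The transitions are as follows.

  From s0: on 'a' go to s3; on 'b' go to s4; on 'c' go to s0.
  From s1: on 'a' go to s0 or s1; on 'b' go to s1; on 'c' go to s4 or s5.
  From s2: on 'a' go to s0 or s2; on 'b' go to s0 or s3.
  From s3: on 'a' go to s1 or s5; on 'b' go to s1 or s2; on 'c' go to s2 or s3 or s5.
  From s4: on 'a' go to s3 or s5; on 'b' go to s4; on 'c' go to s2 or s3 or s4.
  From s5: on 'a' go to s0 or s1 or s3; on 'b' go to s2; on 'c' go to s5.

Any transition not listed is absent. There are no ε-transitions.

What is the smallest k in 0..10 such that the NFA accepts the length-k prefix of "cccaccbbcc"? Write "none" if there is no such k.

Start in {s0}.
Read 'c': s0→{s0}; now {s0}.
Read 'c': s0→{s0}; now {s0}.
Read 'c': s0→{s0}; now {s0}.
Read 'a': s0→{s3}; now {s3}.
None of the earlier sets intersect F, but {s3} does.

4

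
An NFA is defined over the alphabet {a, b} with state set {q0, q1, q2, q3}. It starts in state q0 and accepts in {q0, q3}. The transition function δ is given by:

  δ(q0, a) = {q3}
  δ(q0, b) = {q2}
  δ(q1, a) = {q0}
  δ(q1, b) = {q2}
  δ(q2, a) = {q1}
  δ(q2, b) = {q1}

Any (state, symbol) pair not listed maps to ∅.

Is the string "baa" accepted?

Start in {q0}.
Read 'b': q0→{q2}; now {q2}.
Read 'a': q2→{q1}; now {q1}.
Read 'a': q1→{q0}; now {q0}.
The final set {q0} contains the accepting state q0.

Yes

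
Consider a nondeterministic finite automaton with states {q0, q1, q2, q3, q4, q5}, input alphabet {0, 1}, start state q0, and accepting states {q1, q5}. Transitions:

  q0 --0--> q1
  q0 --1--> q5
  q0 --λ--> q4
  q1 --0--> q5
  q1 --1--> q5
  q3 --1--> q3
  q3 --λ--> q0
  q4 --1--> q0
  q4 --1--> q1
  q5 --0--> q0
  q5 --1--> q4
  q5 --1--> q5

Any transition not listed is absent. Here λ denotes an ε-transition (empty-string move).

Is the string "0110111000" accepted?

Yes

Start: ε-closure({q0}) = {q0, q4}.
Read '0': {q0, q4} → {q1}.
Read '1': {q1} → {q5}.
Read '1': {q5} → {q4, q5}.
Read '0': {q4, q5} → {q0, q4}.
Read '1': {q0, q4} → {q0, q1, q4, q5}.
Read '1': {q0, q1, q4, q5} → {q0, q1, q4, q5}.
Read '1': {q0, q1, q4, q5} → {q0, q1, q4, q5}.
Read '0': {q0, q1, q4, q5} → {q0, q1, q4, q5}.
Read '0': {q0, q1, q4, q5} → {q0, q1, q4, q5}.
Read '0': {q0, q1, q4, q5} → {q0, q1, q4, q5}.
The final set {q0, q1, q4, q5} contains the accepting states q1, q5.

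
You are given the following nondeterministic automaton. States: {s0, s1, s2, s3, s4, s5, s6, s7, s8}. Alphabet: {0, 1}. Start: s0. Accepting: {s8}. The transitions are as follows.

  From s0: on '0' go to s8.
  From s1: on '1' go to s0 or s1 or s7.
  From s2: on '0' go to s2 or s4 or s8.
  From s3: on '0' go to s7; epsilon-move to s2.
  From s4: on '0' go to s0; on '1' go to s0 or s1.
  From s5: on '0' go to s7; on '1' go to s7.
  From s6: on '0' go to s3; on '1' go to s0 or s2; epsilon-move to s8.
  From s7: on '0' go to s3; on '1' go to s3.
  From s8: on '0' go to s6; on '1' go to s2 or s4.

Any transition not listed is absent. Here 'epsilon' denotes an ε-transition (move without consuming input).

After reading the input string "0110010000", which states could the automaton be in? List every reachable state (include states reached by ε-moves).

Start in {s0}.
Read '0': {s0} → {s8}.
Read '1': {s8} → {s2, s4}.
Read '1': {s2, s4} → {s0, s1}.
Read '0': {s0, s1} → {s8}.
Read '0': {s8} → {s6, s8}.
Read '1': {s6, s8} → {s0, s2, s4}.
Read '0': {s0, s2, s4} → {s0, s2, s4, s8}.
Read '0': {s0, s2, s4, s8} → {s0, s2, s4, s6, s8}.
Read '0': {s0, s2, s4, s6, s8} → {s0, s2, s3, s4, s6, s8}.
Read '0': {s0, s2, s3, s4, s6, s8} → {s0, s2, s3, s4, s6, s7, s8}.

{s0, s2, s3, s4, s6, s7, s8}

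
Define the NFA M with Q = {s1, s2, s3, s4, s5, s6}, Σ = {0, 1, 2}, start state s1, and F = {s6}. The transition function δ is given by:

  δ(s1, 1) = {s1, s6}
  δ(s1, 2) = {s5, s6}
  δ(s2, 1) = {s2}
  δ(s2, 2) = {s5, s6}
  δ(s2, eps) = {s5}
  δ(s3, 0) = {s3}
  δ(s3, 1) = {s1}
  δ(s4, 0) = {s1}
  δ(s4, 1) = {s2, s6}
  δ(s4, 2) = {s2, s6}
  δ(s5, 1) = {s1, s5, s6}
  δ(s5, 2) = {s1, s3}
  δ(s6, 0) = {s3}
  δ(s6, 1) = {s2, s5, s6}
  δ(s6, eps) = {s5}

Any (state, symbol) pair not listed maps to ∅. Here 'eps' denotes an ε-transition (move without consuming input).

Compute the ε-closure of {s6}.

{s5, s6}

Begin with {s6}.
ε-move s6 → s5; add s5.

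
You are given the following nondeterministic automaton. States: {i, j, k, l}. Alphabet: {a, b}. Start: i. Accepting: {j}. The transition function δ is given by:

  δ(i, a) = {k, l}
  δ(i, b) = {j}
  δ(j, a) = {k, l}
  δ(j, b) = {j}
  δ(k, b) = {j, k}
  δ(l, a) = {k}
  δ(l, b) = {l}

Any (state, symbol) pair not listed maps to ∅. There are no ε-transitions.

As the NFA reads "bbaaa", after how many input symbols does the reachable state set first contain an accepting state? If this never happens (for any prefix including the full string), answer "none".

1

Start in {i}.
Read 'b': i→{j}; now {j}.
None of the earlier sets intersect F, but {j} does.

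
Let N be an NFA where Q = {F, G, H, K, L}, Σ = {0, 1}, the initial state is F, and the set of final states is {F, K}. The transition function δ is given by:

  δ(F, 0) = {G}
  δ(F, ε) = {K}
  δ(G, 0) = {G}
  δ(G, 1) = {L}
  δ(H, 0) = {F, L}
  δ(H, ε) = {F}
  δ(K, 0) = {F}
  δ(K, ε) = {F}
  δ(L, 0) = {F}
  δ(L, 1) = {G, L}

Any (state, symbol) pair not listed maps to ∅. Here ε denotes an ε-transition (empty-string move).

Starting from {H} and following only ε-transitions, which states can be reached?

Begin with {H}.
ε-move H → F; add F.
ε-move F → K; add K.

{F, H, K}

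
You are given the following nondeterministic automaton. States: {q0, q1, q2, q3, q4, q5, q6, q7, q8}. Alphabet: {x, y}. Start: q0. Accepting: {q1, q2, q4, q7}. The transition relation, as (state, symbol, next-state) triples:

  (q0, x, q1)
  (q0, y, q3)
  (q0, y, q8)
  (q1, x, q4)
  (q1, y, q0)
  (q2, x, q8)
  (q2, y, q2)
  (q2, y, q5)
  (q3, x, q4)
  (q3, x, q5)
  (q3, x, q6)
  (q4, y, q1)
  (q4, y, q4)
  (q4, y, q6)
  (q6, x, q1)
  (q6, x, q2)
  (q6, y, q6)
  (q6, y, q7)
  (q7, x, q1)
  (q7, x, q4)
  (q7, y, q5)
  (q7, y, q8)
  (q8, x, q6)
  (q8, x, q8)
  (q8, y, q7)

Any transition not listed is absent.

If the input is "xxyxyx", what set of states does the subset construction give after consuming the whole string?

{q1, q2, q4, q8}

Start in {q0}.
Read 'x': q0→{q1}; now {q1}.
Read 'x': q1→{q4}; now {q4}.
Read 'y': q4→{q1, q4, q6}; now {q1, q4, q6}.
Read 'x': q1→{q4}, q4→∅, q6→{q1, q2}; now {q1, q2, q4}.
Read 'y': q1→{q0}, q2→{q2, q5}, q4→{q1, q4, q6}; now {q0, q1, q2, q4, q5, q6}.
Read 'x': q0→{q1}, q1→{q4}, q2→{q8}, q4→∅, q5→∅, q6→{q1, q2}; now {q1, q2, q4, q8}.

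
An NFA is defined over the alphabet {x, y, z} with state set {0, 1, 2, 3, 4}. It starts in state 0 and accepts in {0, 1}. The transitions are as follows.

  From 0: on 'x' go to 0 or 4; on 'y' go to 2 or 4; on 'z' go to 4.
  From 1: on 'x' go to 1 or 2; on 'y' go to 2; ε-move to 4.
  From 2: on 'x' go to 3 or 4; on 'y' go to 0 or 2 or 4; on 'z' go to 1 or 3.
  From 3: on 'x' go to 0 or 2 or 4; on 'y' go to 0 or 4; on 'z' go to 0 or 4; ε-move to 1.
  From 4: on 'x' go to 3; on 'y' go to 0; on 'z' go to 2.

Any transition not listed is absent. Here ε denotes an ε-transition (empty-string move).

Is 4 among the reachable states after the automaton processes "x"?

Yes

Start in {0}.
Read 'x': {0} → {0, 4}.
State 4 is in {0, 4}.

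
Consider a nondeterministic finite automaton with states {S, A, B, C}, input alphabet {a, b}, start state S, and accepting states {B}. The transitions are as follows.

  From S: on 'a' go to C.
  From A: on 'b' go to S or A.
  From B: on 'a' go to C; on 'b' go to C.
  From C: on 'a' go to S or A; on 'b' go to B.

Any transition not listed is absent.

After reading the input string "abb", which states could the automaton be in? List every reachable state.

Start in {S}.
Read 'a': S→{C}; now {C}.
Read 'b': C→{B}; now {B}.
Read 'b': B→{C}; now {C}.

{C}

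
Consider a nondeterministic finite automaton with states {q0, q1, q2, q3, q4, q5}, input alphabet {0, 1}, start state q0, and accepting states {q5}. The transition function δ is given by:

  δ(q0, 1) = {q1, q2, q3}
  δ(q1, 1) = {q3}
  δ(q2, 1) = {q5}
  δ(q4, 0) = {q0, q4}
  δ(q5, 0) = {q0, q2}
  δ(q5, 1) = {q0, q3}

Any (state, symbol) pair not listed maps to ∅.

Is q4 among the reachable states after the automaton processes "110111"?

Start in {q0}.
Read '1': {q0} → {q1, q2, q3}.
Read '1': {q1, q2, q3} → {q3, q5}.
Read '0': {q3, q5} → {q0, q2}.
Read '1': {q0, q2} → {q1, q2, q3, q5}.
Read '1': {q1, q2, q3, q5} → {q0, q3, q5}.
Read '1': {q0, q3, q5} → {q0, q1, q2, q3}.
State q4 is not in {q0, q1, q2, q3}.

No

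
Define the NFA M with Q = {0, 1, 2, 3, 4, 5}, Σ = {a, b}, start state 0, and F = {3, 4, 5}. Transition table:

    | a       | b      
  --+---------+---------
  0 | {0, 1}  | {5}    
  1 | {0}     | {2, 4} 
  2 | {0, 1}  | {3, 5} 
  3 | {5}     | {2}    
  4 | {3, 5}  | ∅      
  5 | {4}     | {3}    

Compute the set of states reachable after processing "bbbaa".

Start in {0}.
Read 'b': 0→{5}; now {5}.
Read 'b': 5→{3}; now {3}.
Read 'b': 3→{2}; now {2}.
Read 'a': 2→{0, 1}; now {0, 1}.
Read 'a': 0→{0, 1}, 1→{0}; now {0, 1}.

{0, 1}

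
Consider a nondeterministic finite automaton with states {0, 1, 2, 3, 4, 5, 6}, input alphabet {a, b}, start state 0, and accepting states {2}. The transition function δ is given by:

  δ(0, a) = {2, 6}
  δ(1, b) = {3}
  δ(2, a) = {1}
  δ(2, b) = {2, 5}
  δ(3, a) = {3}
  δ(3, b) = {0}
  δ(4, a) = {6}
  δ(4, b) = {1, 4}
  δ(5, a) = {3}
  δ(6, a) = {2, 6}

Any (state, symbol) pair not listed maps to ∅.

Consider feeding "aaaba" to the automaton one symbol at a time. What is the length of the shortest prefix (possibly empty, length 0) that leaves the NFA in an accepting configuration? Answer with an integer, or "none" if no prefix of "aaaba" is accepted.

Start in {0}.
Read 'a': 0→{2, 6}; now {2, 6}.
None of the earlier sets intersect F, but {2, 6} does.

1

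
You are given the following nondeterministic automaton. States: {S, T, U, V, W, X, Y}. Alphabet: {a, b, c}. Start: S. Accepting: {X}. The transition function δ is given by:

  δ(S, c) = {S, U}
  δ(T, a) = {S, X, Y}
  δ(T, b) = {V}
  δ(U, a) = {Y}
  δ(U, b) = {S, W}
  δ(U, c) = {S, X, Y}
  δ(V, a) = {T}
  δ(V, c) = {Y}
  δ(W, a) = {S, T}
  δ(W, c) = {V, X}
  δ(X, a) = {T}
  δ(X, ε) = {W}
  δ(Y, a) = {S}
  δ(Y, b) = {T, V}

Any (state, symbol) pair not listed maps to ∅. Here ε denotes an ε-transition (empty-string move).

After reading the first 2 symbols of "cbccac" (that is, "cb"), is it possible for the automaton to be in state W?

Start in {S}.
Read 'c': {S} → {S, U}.
Read 'b': {S, U} → {S, W}.
State W is in {S, W}.

Yes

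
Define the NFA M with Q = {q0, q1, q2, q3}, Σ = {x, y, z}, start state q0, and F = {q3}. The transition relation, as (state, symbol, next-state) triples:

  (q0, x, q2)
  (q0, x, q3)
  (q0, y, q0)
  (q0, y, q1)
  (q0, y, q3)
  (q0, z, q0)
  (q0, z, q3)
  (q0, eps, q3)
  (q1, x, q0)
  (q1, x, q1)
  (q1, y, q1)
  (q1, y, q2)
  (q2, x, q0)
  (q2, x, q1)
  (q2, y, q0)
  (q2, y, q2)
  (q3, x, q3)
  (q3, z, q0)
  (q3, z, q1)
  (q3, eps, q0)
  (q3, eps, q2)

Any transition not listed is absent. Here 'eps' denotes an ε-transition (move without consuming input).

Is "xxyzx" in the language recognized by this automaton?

Start: ε-closure({q0}) = {q0, q2, q3}.
Read 'x': q0→{q2, q3}, q2→{q0, q1}, q3→{q3}; now {q0, q1, q2, q3}.
Read 'x': q0→{q2, q3}, q1→{q0, q1}, q2→{q0, q1}, q3→{q3}; now {q0, q1, q2, q3}.
Read 'y': q0→{q0, q1, q3}, q1→{q1, q2}, q2→{q0, q2}, q3→∅; now {q0, q1, q2, q3}.
Read 'z': q0→{q0, q3}, q1→∅, q2→∅, q3→{q0, q1}; union {q0, q1, q3}; ε-closure = {q0, q1, q2, q3}.
Read 'x': q0→{q2, q3}, q1→{q0, q1}, q2→{q0, q1}, q3→{q3}; now {q0, q1, q2, q3}.
The final set {q0, q1, q2, q3} contains the accepting state q3.

Yes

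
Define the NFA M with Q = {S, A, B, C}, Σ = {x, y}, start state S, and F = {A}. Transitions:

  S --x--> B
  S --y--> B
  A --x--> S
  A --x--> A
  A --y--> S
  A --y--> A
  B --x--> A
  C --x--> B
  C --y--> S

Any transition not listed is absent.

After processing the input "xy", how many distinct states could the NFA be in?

Start in {S}.
Read 'x': S→{B}; now {B}.
Read 'y': B→∅; now ∅.
That set has 0 states.

0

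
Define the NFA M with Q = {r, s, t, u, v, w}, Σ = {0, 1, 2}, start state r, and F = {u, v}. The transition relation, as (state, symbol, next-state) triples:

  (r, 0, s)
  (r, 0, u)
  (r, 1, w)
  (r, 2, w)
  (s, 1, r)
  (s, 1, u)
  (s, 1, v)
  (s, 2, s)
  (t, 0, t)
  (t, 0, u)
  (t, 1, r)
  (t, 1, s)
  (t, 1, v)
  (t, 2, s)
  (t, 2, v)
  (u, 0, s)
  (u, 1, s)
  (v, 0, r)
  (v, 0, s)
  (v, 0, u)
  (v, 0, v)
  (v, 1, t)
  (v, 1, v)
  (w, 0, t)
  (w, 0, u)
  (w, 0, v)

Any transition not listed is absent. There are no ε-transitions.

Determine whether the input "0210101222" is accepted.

No

Start in {r}.
Read '0': r→{s, u}; now {s, u}.
Read '2': s→{s}, u→∅; now {s}.
Read '1': s→{r, u, v}; now {r, u, v}.
Read '0': r→{s, u}, u→{s}, v→{r, s, u, v}; now {r, s, u, v}.
Read '1': r→{w}, s→{r, u, v}, u→{s}, v→{t, v}; now {r, s, t, u, v, w}.
Read '0': r→{s, u}, s→∅, t→{t, u}, u→{s}, v→{r, s, u, v}, w→{t, u, v}; now {r, s, t, u, v}.
Read '1': r→{w}, s→{r, u, v}, t→{r, s, v}, u→{s}, v→{t, v}; now {r, s, t, u, v, w}.
Read '2': r→{w}, s→{s}, t→{s, v}, u→∅, v→∅, w→∅; now {s, v, w}.
Read '2': s→{s}, v→∅, w→∅; now {s}.
Read '2': s→{s}; now {s}.
The final set {s} contains no accepting state.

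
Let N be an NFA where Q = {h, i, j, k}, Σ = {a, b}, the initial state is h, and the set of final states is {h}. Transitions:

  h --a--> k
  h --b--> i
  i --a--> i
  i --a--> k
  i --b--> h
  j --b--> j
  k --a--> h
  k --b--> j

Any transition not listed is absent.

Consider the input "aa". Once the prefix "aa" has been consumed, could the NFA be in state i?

No

Start in {h}.
Read 'a': h→{k}; now {k}.
Read 'a': k→{h}; now {h}.
State i is not in {h}.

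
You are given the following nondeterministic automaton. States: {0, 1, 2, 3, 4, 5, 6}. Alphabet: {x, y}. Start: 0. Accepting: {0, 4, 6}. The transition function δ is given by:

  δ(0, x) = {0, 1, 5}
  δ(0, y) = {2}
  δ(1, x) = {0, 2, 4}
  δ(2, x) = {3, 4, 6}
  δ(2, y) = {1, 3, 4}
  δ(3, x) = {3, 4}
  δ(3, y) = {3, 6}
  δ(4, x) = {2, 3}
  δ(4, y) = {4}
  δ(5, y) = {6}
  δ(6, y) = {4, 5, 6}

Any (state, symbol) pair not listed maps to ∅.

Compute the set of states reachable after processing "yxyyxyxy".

{1, 2, 3, 4, 6}

Start in {0}.
Read 'y': {0} → {2}.
Read 'x': {2} → {3, 4, 6}.
Read 'y': {3, 4, 6} → {3, 4, 5, 6}.
Read 'y': {3, 4, 5, 6} → {3, 4, 5, 6}.
Read 'x': {3, 4, 5, 6} → {2, 3, 4}.
Read 'y': {2, 3, 4} → {1, 3, 4, 6}.
Read 'x': {1, 3, 4, 6} → {0, 2, 3, 4}.
Read 'y': {0, 2, 3, 4} → {1, 2, 3, 4, 6}.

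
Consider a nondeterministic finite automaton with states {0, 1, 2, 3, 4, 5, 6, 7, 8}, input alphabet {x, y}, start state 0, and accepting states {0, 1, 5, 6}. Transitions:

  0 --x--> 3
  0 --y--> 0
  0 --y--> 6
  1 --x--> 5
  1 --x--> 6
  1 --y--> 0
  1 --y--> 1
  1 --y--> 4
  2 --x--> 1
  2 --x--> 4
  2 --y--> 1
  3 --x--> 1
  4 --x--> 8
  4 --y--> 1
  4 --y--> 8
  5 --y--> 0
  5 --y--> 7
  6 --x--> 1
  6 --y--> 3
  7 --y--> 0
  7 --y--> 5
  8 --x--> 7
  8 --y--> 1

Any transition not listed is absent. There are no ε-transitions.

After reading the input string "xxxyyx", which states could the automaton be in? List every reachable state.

{1, 3}

Start in {0}.
Read 'x': {0} → {3}.
Read 'x': {3} → {1}.
Read 'x': {1} → {5, 6}.
Read 'y': {5, 6} → {0, 3, 7}.
Read 'y': {0, 3, 7} → {0, 5, 6}.
Read 'x': {0, 5, 6} → {1, 3}.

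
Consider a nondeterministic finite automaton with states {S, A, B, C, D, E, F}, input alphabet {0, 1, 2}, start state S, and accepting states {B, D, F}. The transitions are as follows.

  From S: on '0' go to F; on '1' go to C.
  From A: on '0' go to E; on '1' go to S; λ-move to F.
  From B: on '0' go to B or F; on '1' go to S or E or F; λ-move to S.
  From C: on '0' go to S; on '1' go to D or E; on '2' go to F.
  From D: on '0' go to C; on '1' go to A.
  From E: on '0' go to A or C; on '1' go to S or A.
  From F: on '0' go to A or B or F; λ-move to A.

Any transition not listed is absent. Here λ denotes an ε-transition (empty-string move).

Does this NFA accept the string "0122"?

No

Start in {S}.
Read '0': S→{F}; union {F}; ε-closure = {A, F}.
Read '1': A→{S}, F→∅; now {S}.
Read '2': S→∅; now ∅.
The set is empty and remains empty for the remaining 1 symbol.
The final set ∅ contains no accepting state.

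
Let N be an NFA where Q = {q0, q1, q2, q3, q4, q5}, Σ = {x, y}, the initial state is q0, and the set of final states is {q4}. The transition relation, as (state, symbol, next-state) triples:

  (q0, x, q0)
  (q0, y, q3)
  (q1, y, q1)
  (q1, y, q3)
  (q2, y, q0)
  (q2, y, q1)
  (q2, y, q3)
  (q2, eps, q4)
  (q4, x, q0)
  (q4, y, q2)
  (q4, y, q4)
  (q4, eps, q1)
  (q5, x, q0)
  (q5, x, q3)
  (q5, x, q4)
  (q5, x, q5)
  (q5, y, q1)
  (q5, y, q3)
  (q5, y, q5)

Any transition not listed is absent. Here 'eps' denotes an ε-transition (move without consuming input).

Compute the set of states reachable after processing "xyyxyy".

Start in {q0}.
Read 'x': q0→{q0}; now {q0}.
Read 'y': q0→{q3}; now {q3}.
Read 'y': q3→∅; now ∅.
The set is empty and remains empty for the remaining 3 symbols.

∅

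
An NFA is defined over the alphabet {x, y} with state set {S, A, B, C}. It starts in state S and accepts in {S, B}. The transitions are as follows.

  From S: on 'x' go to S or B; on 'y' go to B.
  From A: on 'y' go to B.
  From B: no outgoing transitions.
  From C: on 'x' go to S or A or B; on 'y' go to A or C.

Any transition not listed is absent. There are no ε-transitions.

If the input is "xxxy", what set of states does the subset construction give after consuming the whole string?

{B}

Start in {S}.
Read 'x': {S} → {S, B}.
Read 'x': {S, B} → {S, B}.
Read 'x': {S, B} → {S, B}.
Read 'y': {S, B} → {B}.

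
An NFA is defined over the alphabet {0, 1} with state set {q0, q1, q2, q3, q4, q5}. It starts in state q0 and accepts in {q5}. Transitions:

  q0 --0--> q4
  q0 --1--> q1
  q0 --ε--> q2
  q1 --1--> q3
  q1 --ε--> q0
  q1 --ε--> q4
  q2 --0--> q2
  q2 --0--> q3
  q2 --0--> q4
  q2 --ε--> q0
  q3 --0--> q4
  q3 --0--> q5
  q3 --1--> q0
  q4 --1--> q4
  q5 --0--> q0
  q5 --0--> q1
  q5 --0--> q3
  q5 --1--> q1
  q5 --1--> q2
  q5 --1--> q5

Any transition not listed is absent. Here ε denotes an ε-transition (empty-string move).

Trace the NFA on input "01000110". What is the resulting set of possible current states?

Start: ε-closure({q0}) = {q0, q2}.
Read '0': q0→{q4}, q2→{q2, q3, q4}; union {q2, q3, q4}; ε-closure = {q0, q2, q3, q4}.
Read '1': q0→{q1}, q2→∅, q3→{q0}, q4→{q4}; union {q0, q1, q4}; ε-closure = {q0, q1, q2, q4}.
Read '0': q0→{q4}, q1→∅, q2→{q2, q3, q4}, q4→∅; union {q2, q3, q4}; ε-closure = {q0, q2, q3, q4}.
Read '0': q0→{q4}, q2→{q2, q3, q4}, q3→{q4, q5}, q4→∅; union {q2, q3, q4, q5}; ε-closure = {q0, q2, q3, q4, q5}.
Read '0': q0→{q4}, q2→{q2, q3, q4}, q3→{q4, q5}, q4→∅, q5→{q0, q1, q3}; now {q0, q1, q2, q3, q4, q5}.
Read '1': q0→{q1}, q1→{q3}, q2→∅, q3→{q0}, q4→{q4}, q5→{q1, q2, q5}; now {q0, q1, q2, q3, q4, q5}.
Read '1': q0→{q1}, q1→{q3}, q2→∅, q3→{q0}, q4→{q4}, q5→{q1, q2, q5}; now {q0, q1, q2, q3, q4, q5}.
Read '0': q0→{q4}, q1→∅, q2→{q2, q3, q4}, q3→{q4, q5}, q4→∅, q5→{q0, q1, q3}; now {q0, q1, q2, q3, q4, q5}.

{q0, q1, q2, q3, q4, q5}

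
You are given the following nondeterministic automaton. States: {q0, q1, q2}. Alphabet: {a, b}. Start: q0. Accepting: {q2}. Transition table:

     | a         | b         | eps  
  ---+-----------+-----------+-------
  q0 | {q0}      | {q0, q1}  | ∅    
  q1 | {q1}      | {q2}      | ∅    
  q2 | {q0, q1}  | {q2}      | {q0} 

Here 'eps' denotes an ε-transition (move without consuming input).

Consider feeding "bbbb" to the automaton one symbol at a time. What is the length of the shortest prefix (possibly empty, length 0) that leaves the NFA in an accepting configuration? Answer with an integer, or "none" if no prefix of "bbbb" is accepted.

2

Start in {q0}.
Read 'b': {q0} → {q0, q1}.
Read 'b': {q0, q1} → {q0, q1, q2}.
None of the earlier sets intersect F, but {q0, q1, q2} does.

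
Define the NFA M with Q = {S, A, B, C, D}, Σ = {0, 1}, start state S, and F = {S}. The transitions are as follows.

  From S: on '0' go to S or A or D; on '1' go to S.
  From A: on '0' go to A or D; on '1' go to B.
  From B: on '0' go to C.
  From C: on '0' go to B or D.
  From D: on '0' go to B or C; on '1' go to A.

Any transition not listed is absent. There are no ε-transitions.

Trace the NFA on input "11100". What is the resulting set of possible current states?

{S, A, B, C, D}

Start in {S}.
Read '1': {S} → {S}.
Read '1': {S} → {S}.
Read '1': {S} → {S}.
Read '0': {S} → {S, A, D}.
Read '0': {S, A, D} → {S, A, B, C, D}.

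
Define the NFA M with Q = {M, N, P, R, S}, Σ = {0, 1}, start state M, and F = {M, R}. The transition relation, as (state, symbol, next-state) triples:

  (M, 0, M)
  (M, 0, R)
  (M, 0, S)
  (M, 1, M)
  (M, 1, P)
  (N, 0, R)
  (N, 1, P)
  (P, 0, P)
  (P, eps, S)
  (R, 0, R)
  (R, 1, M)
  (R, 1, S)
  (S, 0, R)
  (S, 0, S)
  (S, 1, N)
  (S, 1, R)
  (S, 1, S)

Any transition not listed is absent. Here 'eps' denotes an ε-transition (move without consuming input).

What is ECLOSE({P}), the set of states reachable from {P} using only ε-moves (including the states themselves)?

{P, S}

Begin with {P}.
ε-move P → S; add S.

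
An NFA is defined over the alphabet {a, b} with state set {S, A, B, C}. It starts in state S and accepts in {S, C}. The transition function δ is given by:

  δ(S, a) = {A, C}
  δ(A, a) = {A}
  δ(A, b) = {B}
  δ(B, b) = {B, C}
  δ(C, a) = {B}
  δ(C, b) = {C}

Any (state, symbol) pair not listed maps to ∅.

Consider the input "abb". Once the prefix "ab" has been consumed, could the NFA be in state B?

Yes

Start in {S}.
Read 'a': {S} → {A, C}.
Read 'b': {A, C} → {B, C}.
State B is in {B, C}.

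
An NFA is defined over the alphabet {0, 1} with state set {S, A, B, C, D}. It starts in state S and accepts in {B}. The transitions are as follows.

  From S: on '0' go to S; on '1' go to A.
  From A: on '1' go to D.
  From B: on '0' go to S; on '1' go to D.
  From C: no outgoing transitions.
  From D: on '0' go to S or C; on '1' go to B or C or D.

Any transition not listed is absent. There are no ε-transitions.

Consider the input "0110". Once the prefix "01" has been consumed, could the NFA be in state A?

Yes

Start in {S}.
Read '0': S→{S}; now {S}.
Read '1': S→{A}; now {A}.
State A is in {A}.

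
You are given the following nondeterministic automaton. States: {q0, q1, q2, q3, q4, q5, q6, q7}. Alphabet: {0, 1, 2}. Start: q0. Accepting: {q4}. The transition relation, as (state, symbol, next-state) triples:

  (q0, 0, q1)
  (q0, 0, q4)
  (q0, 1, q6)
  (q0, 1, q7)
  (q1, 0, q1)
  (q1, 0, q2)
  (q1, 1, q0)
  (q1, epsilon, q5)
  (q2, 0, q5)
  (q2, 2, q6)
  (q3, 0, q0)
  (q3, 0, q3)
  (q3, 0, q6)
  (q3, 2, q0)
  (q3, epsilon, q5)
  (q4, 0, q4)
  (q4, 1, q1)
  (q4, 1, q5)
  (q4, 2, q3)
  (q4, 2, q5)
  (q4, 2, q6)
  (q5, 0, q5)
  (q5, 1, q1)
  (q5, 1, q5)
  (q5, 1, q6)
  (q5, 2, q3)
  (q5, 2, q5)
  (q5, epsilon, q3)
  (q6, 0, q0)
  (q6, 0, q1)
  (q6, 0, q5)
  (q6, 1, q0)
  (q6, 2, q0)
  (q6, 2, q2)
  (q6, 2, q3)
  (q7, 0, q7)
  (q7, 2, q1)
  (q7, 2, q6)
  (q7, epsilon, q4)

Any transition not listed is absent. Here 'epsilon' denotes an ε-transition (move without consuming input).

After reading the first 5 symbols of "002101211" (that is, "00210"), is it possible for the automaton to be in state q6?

Yes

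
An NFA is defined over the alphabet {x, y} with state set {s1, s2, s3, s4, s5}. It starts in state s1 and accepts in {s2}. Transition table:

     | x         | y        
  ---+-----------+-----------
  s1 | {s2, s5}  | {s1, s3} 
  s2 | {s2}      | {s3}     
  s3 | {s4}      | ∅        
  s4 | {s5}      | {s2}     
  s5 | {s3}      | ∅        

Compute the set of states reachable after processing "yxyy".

{s3}

Start in {s1}.
Read 'y': s1→{s1, s3}; now {s1, s3}.
Read 'x': s1→{s2, s5}, s3→{s4}; now {s2, s4, s5}.
Read 'y': s2→{s3}, s4→{s2}, s5→∅; now {s2, s3}.
Read 'y': s2→{s3}, s3→∅; now {s3}.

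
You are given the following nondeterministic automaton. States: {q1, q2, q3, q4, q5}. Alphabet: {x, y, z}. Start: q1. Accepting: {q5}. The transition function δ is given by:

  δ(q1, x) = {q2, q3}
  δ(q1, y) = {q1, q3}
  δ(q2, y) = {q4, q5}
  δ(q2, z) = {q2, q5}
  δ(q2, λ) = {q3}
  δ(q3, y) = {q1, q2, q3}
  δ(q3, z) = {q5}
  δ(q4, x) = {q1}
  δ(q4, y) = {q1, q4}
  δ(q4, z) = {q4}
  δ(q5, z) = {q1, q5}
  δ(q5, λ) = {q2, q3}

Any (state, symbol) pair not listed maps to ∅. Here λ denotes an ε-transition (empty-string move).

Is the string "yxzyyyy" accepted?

Start in {q1}.
Read 'y': {q1} → {q1, q3}.
Read 'x': {q1, q3} → {q2, q3}.
Read 'z': {q2, q3} → {q2, q3, q5}.
Read 'y': {q2, q3, q5} → {q1, q2, q3, q4, q5}.
Read 'y': {q1, q2, q3, q4, q5} → {q1, q2, q3, q4, q5}.
Read 'y': {q1, q2, q3, q4, q5} → {q1, q2, q3, q4, q5}.
Read 'y': {q1, q2, q3, q4, q5} → {q1, q2, q3, q4, q5}.
The final set {q1, q2, q3, q4, q5} contains the accepting state q5.

Yes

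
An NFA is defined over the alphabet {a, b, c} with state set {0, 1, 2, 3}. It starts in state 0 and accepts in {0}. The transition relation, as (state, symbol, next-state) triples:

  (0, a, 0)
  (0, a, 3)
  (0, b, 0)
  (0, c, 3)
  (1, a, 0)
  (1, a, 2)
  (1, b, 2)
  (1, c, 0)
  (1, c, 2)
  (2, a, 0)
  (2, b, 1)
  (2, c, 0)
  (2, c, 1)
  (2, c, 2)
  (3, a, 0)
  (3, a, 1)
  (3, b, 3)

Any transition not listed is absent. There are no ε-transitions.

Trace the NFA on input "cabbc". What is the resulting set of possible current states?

Start in {0}.
Read 'c': 0→{3}; now {3}.
Read 'a': 3→{0, 1}; now {0, 1}.
Read 'b': 0→{0}, 1→{2}; now {0, 2}.
Read 'b': 0→{0}, 2→{1}; now {0, 1}.
Read 'c': 0→{3}, 1→{0, 2}; now {0, 2, 3}.

{0, 2, 3}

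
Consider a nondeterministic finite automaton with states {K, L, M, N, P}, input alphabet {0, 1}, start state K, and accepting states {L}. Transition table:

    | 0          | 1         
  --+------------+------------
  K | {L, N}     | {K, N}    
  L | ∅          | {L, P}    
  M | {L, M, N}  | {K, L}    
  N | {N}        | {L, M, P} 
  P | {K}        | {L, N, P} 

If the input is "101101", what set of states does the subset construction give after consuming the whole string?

Start in {K}.
Read '1': {K} → {K, N}.
Read '0': {K, N} → {L, N}.
Read '1': {L, N} → {L, M, P}.
Read '1': {L, M, P} → {K, L, N, P}.
Read '0': {K, L, N, P} → {K, L, N}.
Read '1': {K, L, N} → {K, L, M, N, P}.

{K, L, M, N, P}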